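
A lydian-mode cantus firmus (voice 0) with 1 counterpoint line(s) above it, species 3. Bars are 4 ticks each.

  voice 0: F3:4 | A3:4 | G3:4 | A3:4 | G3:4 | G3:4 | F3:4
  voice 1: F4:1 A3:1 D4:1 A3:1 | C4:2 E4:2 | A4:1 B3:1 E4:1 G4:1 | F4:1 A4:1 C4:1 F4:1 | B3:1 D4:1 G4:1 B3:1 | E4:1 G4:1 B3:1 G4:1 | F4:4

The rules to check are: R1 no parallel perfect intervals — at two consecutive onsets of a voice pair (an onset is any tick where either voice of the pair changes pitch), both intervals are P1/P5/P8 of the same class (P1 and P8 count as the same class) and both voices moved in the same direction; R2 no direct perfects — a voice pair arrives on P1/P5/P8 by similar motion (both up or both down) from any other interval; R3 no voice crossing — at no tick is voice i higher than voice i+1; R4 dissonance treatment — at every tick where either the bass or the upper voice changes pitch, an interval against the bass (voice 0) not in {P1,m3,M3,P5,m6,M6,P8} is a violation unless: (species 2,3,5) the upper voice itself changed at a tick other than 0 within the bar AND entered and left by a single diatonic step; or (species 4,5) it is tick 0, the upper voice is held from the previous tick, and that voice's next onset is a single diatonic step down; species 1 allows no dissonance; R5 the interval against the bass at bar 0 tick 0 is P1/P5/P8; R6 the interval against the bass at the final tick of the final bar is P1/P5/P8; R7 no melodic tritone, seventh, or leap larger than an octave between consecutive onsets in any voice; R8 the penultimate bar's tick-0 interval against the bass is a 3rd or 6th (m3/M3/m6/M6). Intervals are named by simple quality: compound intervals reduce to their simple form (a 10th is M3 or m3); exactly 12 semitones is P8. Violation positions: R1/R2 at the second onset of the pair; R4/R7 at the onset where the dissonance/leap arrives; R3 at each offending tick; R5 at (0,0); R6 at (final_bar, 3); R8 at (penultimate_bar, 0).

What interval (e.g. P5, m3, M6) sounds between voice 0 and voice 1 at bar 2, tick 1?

voice 0=G3 voice 1=B3 -> M3

M3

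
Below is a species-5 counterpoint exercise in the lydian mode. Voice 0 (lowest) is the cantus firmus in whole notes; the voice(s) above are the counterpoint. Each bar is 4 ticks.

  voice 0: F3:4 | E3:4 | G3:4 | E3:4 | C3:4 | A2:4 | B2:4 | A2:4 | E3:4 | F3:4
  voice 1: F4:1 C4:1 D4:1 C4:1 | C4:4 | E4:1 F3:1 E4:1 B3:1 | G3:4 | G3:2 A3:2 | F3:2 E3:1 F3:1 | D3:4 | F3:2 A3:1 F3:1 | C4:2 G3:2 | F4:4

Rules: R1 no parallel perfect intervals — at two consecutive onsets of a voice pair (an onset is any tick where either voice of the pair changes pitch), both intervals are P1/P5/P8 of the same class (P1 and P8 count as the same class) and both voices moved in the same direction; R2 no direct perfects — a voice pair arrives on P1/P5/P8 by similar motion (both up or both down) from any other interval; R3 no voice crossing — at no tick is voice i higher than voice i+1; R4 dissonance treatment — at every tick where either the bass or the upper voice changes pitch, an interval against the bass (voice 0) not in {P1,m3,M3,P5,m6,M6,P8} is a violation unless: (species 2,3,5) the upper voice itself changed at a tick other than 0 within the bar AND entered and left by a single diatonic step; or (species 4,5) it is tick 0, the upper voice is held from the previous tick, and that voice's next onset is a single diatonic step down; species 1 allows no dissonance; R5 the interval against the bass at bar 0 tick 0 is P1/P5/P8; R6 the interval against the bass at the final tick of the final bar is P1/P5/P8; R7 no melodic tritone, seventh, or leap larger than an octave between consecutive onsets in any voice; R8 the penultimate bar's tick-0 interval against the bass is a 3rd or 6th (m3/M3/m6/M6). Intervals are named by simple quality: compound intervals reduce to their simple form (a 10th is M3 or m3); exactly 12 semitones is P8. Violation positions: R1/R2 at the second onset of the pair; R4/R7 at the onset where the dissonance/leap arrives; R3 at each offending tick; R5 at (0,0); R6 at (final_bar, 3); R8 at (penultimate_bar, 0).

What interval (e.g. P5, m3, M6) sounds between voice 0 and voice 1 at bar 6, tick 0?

voice 0=B2 voice 1=D3 -> m3

m3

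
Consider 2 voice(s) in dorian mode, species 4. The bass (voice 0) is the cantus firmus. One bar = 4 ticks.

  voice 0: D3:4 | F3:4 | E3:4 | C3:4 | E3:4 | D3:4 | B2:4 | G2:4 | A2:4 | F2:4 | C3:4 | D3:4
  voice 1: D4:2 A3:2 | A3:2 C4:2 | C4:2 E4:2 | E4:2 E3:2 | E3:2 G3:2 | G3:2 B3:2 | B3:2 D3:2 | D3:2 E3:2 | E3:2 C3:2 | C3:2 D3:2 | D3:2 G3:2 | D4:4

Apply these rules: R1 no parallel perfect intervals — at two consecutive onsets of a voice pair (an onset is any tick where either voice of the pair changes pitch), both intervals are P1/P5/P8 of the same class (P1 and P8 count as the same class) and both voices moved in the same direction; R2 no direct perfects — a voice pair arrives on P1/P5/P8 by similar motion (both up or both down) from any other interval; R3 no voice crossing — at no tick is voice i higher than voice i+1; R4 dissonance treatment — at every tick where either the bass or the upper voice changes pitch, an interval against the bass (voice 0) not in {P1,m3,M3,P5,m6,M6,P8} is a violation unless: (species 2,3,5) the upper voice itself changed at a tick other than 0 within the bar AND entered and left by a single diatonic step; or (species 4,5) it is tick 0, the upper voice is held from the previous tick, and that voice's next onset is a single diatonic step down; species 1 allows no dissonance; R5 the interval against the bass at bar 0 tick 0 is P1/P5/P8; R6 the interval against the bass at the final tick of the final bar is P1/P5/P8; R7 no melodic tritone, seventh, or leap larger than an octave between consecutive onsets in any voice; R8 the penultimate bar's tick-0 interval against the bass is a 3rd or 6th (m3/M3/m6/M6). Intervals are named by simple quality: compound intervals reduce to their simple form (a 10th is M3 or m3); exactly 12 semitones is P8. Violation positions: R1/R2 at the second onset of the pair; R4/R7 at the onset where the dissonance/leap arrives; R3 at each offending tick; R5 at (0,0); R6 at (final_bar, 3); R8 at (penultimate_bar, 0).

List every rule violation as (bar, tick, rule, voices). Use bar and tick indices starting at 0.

bar 0: v0=D3 v1=D4 downbeat P8
bar 1: v0=F3 v1=A3 downbeat M3
bar 2: v0=E3 v1=C4 downbeat m6
bar 3: v0=C3 v1=E4 downbeat M3
bar 4: v0=E3 v1=E3 downbeat P1
bar 5: v0=D3 v1=G3 downbeat P4
bar 6: v0=B2 v1=B3 downbeat P8
bar 7: v0=G2 v1=D3 downbeat P5
bar 8: v0=A2 v1=E3 downbeat P5
bar 9: v0=F2 v1=C3 downbeat P5
bar 10: v0=C3 v1=D3 downbeat M2
bar 11: v0=D3 v1=D4 downbeat P8
  -> R4 @ bar 5 tick 0 v(0, 1): D3/G3 P4 untreated
  -> R4 @ bar 10 tick 0 v(0, 1): C3/D3 M2 untreated
  -> R8 @ bar 10 tick 0 v(0, 1): penult M2 not 3rd/6th
  -> R2 @ bar 11 tick 0 v(0, 1): C3/G3 P5 -> D3/D4 P8 similar

(5, 0, R4, (0, 1))
(10, 0, R4, (0, 1))
(10, 0, R8, (0, 1))
(11, 0, R2, (0, 1))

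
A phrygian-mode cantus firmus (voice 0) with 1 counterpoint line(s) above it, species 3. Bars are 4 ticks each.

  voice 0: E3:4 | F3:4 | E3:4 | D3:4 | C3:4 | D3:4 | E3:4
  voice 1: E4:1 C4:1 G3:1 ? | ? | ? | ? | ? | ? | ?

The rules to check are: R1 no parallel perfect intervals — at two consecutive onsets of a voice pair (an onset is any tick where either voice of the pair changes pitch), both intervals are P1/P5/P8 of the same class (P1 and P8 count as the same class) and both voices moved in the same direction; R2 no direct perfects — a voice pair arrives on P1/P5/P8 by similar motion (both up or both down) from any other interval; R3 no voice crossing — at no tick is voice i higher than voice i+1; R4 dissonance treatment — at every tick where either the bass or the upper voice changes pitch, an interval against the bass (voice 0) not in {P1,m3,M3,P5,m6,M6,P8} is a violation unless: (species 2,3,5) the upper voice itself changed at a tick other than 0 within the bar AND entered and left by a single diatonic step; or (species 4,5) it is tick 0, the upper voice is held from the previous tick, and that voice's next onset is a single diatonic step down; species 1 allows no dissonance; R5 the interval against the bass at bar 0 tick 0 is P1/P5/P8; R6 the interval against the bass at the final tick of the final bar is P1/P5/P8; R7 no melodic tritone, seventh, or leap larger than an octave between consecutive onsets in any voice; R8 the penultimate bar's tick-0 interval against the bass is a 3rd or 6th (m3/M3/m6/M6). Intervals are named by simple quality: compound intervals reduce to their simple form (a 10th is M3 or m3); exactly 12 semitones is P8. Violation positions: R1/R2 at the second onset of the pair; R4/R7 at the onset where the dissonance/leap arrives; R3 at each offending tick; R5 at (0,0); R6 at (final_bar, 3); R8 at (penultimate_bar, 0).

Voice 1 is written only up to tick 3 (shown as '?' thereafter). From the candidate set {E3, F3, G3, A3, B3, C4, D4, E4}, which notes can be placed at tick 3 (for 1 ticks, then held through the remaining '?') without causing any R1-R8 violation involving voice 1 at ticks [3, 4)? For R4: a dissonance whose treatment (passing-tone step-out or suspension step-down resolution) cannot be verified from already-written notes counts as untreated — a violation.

E3: legal
F3: violates R4
G3: legal
A3: violates R4
B3: legal
C4: legal
D4: violates R4
E4: legal

{B3, C4, E3, E4, G3}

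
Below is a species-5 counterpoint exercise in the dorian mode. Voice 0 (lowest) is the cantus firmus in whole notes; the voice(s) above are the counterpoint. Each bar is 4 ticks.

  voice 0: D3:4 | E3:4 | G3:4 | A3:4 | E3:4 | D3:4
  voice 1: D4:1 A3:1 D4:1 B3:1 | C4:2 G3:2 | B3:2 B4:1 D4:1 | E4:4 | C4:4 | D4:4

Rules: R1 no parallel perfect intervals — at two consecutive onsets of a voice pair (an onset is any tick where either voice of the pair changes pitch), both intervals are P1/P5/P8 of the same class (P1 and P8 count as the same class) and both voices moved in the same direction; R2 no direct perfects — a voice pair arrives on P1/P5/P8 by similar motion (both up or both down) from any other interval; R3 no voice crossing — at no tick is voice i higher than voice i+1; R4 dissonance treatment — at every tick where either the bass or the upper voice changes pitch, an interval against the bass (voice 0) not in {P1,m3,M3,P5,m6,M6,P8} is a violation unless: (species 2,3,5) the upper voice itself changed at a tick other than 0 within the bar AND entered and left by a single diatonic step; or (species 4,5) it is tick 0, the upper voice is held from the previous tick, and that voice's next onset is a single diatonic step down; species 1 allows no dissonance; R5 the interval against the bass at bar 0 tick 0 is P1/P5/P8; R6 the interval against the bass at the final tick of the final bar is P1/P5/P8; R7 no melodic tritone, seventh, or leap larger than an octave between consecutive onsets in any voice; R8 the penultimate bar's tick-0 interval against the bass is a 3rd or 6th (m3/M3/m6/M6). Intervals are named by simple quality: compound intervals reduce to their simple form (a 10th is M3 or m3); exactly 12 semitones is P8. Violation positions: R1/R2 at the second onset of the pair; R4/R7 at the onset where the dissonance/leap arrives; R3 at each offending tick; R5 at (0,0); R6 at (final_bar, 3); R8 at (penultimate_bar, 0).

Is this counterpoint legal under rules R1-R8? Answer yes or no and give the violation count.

No (1 violations)

bar 0: v0=D3 v1=D4 (P8)
bar 1: v0=E3 v1=C4 (m6)
bar 2: v0=G3 v1=B3 (M3)
bar 3: v0=A3 v1=E4 (P5)
bar 4: v0=E3 v1=C4 (m6)
bar 5: v0=D3 v1=D4 (P8)
  R1 @ bar3.0: G3/D4 P5 -> A3/E4 P5 similar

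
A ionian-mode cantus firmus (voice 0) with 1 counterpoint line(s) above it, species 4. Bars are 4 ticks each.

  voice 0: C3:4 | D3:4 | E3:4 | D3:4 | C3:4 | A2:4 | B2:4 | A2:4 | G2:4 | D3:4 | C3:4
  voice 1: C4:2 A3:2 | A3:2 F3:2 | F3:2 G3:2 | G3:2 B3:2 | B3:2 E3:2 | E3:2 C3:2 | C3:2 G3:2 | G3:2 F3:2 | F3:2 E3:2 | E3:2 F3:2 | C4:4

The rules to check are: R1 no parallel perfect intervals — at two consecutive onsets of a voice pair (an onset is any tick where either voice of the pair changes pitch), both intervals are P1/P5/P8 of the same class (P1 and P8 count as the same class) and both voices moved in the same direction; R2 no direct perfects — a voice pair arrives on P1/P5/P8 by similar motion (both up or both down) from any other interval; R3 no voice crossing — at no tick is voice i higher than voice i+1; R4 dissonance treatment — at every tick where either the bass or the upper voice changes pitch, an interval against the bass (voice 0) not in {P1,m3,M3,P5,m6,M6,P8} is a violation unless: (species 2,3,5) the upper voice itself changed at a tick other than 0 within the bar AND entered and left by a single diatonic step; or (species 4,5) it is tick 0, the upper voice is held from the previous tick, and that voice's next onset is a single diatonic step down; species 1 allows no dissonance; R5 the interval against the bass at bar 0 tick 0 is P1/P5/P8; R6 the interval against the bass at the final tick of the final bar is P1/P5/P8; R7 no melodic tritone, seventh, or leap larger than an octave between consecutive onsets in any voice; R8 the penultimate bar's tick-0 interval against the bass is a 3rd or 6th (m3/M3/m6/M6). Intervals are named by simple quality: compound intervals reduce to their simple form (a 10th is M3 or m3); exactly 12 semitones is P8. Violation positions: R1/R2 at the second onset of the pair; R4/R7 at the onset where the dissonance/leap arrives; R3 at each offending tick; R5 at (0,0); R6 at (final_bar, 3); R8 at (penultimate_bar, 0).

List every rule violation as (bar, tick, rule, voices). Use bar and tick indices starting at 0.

(2, 0, R4, (0, 1))
(3, 0, R4, (0, 1))
(4, 0, R4, (0, 1))
(6, 0, R4, (0, 1))
(9, 0, R4, (0, 1))
(9, 0, R8, (0, 1))

bar 0: v0=C3 v1=C4 downbeat P8
bar 1: v0=D3 v1=A3 downbeat P5
bar 2: v0=E3 v1=F3 downbeat m2
bar 3: v0=D3 v1=G3 downbeat P4
bar 4: v0=C3 v1=B3 downbeat M7
bar 5: v0=A2 v1=E3 downbeat P5
bar 6: v0=B2 v1=C3 downbeat m2
bar 7: v0=A2 v1=G3 downbeat m7
bar 8: v0=G2 v1=F3 downbeat m7
bar 9: v0=D3 v1=E3 downbeat M2
bar 10: v0=C3 v1=C4 downbeat P8
  -> R4 @ bar 2 tick 0 v(0, 1): E3/F3 m2 untreated
  -> R4 @ bar 3 tick 0 v(0, 1): D3/G3 P4 untreated
  -> R4 @ bar 4 tick 0 v(0, 1): C3/B3 M7 untreated
  -> R4 @ bar 6 tick 0 v(0, 1): B2/C3 m2 untreated
  -> R4 @ bar 9 tick 0 v(0, 1): D3/E3 M2 untreated
  -> R8 @ bar 9 tick 0 v(0, 1): penult M2 not 3rd/6th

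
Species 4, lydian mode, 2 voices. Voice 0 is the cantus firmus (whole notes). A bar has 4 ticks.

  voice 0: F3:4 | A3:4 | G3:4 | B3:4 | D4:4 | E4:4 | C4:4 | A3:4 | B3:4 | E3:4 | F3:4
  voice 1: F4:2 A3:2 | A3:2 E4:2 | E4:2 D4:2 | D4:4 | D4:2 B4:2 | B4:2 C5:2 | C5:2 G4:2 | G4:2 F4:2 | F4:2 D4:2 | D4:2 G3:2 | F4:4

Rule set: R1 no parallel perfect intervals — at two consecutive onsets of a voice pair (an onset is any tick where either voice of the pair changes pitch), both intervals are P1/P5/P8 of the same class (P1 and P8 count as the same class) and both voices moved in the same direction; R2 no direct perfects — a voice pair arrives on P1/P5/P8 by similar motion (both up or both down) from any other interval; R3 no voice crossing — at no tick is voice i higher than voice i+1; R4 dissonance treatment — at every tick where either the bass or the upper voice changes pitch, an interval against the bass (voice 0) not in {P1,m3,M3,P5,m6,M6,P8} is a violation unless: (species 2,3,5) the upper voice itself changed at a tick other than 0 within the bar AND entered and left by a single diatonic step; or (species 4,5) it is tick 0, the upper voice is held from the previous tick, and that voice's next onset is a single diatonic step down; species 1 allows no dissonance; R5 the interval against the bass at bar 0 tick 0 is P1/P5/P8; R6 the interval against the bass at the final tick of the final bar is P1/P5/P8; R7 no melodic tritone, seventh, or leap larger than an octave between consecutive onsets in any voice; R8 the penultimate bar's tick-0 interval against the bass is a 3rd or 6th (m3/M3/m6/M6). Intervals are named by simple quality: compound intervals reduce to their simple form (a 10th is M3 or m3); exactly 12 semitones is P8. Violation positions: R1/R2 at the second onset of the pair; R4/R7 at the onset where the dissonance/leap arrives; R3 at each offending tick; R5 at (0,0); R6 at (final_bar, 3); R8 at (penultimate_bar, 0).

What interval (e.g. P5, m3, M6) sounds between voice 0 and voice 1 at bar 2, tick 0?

voice 0=G3 voice 1=E4 -> M6

M6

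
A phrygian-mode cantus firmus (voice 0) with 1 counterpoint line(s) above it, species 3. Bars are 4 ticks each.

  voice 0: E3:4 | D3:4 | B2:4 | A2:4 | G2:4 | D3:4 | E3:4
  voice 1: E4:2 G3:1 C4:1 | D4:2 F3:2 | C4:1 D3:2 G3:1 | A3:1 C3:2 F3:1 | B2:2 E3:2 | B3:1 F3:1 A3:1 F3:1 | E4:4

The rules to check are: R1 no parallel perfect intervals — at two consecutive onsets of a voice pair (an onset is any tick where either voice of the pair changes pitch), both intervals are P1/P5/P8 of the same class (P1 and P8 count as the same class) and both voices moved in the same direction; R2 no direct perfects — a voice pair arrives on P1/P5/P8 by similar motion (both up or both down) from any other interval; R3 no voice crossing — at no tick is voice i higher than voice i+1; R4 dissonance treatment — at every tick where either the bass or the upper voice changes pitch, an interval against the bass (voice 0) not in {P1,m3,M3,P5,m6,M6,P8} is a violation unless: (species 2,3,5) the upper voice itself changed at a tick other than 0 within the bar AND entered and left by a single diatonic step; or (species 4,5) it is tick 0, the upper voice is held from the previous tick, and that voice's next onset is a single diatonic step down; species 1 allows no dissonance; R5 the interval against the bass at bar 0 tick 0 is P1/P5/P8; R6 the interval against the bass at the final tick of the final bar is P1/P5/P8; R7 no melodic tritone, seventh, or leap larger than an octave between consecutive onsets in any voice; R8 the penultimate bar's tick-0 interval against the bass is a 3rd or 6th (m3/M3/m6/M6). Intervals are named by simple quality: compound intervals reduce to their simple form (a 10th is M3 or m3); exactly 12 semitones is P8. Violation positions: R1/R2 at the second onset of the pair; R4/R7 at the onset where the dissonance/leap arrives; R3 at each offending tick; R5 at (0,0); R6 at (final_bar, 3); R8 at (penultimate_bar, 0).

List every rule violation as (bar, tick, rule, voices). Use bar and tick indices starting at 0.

(2, 0, R4, (0, 1))
(2, 1, R7, (1,))
(4, 0, R7, (1,))
(5, 1, R7, (1,))
(6, 0, R2, (0, 1))
(6, 0, R7, (1,))

bar 0: v0=E3 v1=E4 downbeat P8
bar 1: v0=D3 v1=D4 downbeat P8
bar 2: v0=B2 v1=C4 downbeat m2
bar 3: v0=A2 v1=A3 downbeat P8
bar 4: v0=G2 v1=B2 downbeat M3
bar 5: v0=D3 v1=B3 downbeat M6
bar 6: v0=E3 v1=E4 downbeat P8
  -> R4 @ bar 2 tick 0 v(0, 1): B2/C4 m2 untreated
  -> R7 @ bar 2 tick 1 v(1,): C4->D3 leap 10st
  -> R7 @ bar 4 tick 0 v(1,): F3->B2 leap 6st
  -> R7 @ bar 5 tick 1 v(1,): B3->F3 leap 6st
  -> R2 @ bar 6 tick 0 v(0, 1): D3/F3 m3 -> E3/E4 P8 similar
  -> R7 @ bar 6 tick 0 v(1,): F3->E4 leap 11st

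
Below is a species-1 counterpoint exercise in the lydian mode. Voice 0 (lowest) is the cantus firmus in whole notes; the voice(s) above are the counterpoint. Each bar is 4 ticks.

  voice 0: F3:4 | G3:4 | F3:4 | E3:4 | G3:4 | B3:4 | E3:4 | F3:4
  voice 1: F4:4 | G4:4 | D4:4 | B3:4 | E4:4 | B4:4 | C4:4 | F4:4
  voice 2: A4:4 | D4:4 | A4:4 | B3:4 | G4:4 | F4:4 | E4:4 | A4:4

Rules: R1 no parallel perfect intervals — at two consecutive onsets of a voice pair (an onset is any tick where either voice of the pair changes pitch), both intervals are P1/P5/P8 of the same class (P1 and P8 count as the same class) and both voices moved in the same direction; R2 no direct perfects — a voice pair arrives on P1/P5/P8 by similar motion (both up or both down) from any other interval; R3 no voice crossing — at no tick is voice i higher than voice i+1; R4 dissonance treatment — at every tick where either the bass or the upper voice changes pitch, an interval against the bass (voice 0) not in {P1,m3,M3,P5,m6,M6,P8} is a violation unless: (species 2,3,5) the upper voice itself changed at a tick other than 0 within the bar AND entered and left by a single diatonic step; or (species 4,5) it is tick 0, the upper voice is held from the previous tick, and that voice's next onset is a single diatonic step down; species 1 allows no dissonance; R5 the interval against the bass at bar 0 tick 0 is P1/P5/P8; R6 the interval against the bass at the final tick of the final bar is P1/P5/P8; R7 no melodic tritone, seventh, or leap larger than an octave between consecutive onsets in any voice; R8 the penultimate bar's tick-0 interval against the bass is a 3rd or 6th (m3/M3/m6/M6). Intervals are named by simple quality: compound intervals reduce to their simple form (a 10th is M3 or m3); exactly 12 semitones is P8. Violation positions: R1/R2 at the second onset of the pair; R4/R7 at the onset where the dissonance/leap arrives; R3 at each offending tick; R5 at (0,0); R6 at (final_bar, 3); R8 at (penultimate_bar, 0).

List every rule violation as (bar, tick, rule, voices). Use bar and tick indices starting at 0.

(0, 0, R5, (0, 2))
(1, 0, R1, (0, 1))
(1, 0, R3, (1, 2))
(1, 1, R3, (1, 2))
(1, 2, R3, (1, 2))
(1, 3, R3, (1, 2))
(3, 0, R2, (0, 1))
(3, 0, R2, (0, 2))
(3, 0, R2, (1, 2))
(3, 0, R7, (2,))
(4, 0, R2, (0, 2))
(5, 0, R2, (0, 1))
(5, 0, R3, (1, 2))
(5, 0, R4, (0, 2))
(5, 1, R3, (1, 2))
(5, 2, R3, (1, 2))
(5, 3, R3, (1, 2))
(6, 0, R2, (0, 2))
(6, 0, R7, (1,))
(6, 0, R8, (0, 2))
(7, 0, R2, (0, 1))
(7, 3, R6, (0, 2))

bar 0: v0=F3 v1=F4 v2=A4 downbeat M3
bar 1: v0=G3 v1=G4 v2=D4 downbeat P5
bar 2: v0=F3 v1=D4 v2=A4 downbeat M3
bar 3: v0=E3 v1=B3 v2=B3 downbeat P5
bar 4: v0=G3 v1=E4 v2=G4 downbeat P8
bar 5: v0=B3 v1=B4 v2=F4 downbeat TT
bar 6: v0=E3 v1=C4 v2=E4 downbeat P8
bar 7: v0=F3 v1=F4 v2=A4 downbeat M3
  -> R5 @ bar 0 tick 0 v(0, 2): opens on M3
  -> R1 @ bar 1 tick 0 v(0, 1): F3/F4 P8 -> G3/G4 P8 similar
  -> R3 @ bar 1 tick 0 v(1, 2): G4 above D4
  -> R3 @ bar 1 tick 1 v(1, 2): G4 above D4
  -> R3 @ bar 1 tick 2 v(1, 2): G4 above D4
  -> R3 @ bar 1 tick 3 v(1, 2): G4 above D4
  -> R2 @ bar 3 tick 0 v(0, 1): F3/D4 M6 -> E3/B3 P5 similar
  -> R2 @ bar 3 tick 0 v(0, 2): F3/A4 M3 -> E3/B3 P5 similar
  -> R2 @ bar 3 tick 0 v(1, 2): D4/A4 P5 -> B3/B3 P1 similar
  -> R7 @ bar 3 tick 0 v(2,): A4->B3 leap 10st
  -> R2 @ bar 4 tick 0 v(0, 2): E3/B3 P5 -> G3/G4 P8 similar
  -> R2 @ bar 5 tick 0 v(0, 1): G3/E4 M6 -> B3/B4 P8 similar
  -> R3 @ bar 5 tick 0 v(1, 2): B4 above F4
  -> R4 @ bar 5 tick 0 v(0, 2): B3/F4 TT untreated
  -> R3 @ bar 5 tick 1 v(1, 2): B4 above F4
  -> R3 @ bar 5 tick 2 v(1, 2): B4 above F4
  -> R3 @ bar 5 tick 3 v(1, 2): B4 above F4
  -> R2 @ bar 6 tick 0 v(0, 2): B3/F4 TT -> E3/E4 P8 similar
  -> R7 @ bar 6 tick 0 v(1,): B4->C4 leap 11st
  -> R8 @ bar 6 tick 0 v(0, 2): penult P8 not 3rd/6th
  -> R2 @ bar 7 tick 0 v(0, 1): E3/C4 m6 -> F3/F4 P8 similar
  -> R6 @ bar 7 tick 3 v(0, 2): closes on M3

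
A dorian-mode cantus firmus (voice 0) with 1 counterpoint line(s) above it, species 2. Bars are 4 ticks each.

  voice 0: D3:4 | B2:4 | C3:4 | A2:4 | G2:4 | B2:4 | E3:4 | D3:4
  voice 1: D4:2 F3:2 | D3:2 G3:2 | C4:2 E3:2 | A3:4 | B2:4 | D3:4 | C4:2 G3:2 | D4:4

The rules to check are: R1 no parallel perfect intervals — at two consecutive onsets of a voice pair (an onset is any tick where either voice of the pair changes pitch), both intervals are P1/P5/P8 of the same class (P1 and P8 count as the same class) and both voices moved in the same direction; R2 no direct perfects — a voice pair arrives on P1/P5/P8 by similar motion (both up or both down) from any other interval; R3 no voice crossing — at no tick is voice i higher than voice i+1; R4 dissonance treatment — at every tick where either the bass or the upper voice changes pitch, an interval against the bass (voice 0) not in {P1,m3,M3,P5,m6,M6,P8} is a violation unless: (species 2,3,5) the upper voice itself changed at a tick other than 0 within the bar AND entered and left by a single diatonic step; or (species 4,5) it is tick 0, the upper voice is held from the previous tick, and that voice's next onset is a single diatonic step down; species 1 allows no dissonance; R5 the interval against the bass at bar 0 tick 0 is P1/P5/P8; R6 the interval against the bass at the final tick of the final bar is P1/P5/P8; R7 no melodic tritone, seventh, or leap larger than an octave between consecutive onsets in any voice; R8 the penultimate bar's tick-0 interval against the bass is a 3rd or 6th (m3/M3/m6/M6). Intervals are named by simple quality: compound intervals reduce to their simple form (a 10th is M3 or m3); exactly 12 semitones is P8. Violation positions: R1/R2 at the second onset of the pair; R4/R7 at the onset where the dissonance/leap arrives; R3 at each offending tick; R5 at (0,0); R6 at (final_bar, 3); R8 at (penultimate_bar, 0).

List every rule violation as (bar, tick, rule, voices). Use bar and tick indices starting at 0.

(2, 0, R2, (0, 1))
(4, 0, R7, (1,))
(6, 0, R7, (1,))

bar 0: v0=D3 v1=D4 downbeat P8
bar 1: v0=B2 v1=D3 downbeat m3
bar 2: v0=C3 v1=C4 downbeat P8
bar 3: v0=A2 v1=A3 downbeat P8
bar 4: v0=G2 v1=B2 downbeat M3
bar 5: v0=B2 v1=D3 downbeat m3
bar 6: v0=E3 v1=C4 downbeat m6
bar 7: v0=D3 v1=D4 downbeat P8
  -> R2 @ bar 2 tick 0 v(0, 1): B2/G3 m6 -> C3/C4 P8 similar
  -> R7 @ bar 4 tick 0 v(1,): A3->B2 leap 10st
  -> R7 @ bar 6 tick 0 v(1,): D3->C4 leap 10st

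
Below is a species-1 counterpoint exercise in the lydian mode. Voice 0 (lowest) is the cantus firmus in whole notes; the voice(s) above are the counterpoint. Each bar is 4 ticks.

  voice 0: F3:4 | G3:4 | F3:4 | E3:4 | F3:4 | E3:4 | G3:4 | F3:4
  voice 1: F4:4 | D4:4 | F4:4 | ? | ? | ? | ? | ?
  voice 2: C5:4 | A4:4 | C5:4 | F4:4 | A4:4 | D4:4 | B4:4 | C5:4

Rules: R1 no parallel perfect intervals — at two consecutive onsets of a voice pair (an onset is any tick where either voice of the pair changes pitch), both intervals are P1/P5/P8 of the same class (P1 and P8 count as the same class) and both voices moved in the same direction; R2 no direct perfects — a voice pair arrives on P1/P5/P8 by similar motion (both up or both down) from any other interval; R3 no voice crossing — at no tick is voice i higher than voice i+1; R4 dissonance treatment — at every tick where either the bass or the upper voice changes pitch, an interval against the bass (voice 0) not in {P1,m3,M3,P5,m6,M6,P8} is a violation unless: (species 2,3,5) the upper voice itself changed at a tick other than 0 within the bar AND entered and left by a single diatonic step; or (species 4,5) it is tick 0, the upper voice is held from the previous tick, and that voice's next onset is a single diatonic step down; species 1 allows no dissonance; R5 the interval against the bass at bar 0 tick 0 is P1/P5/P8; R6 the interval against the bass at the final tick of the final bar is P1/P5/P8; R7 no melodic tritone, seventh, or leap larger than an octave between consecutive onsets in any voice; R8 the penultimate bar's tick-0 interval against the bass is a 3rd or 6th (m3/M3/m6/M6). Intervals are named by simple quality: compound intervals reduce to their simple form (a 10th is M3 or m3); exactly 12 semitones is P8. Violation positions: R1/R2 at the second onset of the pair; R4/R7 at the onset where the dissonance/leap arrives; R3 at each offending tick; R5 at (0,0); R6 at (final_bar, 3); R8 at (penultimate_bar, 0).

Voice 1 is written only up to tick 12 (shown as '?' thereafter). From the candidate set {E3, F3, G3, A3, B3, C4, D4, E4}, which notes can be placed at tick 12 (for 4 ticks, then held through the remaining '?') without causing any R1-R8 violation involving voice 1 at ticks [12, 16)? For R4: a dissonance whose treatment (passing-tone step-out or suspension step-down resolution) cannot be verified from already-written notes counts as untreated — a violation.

E3: violates R1,R7
F3: violates R2,R4
G3: violates R7
A3: violates R4
B3: violates R2,R7
C4: legal
D4: violates R4
E4: violates R1

{C4}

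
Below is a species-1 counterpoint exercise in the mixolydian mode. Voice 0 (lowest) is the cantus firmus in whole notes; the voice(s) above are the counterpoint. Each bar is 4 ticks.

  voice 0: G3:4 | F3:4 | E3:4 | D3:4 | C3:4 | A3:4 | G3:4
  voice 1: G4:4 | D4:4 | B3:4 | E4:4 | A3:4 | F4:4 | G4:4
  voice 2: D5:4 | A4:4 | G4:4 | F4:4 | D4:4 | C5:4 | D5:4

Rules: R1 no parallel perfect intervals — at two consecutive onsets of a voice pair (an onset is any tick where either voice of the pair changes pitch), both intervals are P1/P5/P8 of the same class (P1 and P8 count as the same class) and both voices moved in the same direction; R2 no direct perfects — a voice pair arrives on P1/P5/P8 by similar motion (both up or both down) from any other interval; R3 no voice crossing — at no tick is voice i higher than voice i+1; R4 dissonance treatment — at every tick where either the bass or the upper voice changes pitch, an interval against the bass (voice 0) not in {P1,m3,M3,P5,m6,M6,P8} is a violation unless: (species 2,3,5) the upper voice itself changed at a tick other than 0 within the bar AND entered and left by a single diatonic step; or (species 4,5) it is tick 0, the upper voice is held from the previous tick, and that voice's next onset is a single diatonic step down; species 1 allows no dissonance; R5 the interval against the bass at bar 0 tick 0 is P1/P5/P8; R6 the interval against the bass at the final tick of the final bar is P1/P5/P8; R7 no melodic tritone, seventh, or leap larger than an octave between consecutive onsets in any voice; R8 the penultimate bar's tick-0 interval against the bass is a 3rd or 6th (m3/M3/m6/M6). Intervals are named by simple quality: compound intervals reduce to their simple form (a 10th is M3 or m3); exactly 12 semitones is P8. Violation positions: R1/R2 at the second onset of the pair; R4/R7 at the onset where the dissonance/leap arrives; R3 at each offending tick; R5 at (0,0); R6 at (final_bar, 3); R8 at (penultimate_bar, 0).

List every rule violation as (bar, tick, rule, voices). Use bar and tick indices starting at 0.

(1, 0, R1, (1, 2))
(2, 0, R2, (0, 1))
(3, 0, R4, (0, 1))
(4, 0, R4, (0, 2))
(5, 0, R2, (1, 2))
(5, 0, R7, (2,))
(6, 0, R1, (1, 2))

bar 0: v0=G3 v1=G4 v2=D5 downbeat P5
bar 1: v0=F3 v1=D4 v2=A4 downbeat M3
bar 2: v0=E3 v1=B3 v2=G4 downbeat m3
bar 3: v0=D3 v1=E4 v2=F4 downbeat m3
bar 4: v0=C3 v1=A3 v2=D4 downbeat M2
bar 5: v0=A3 v1=F4 v2=C5 downbeat m3
bar 6: v0=G3 v1=G4 v2=D5 downbeat P5
  -> R1 @ bar 1 tick 0 v(1, 2): G4/D5 P5 -> D4/A4 P5 similar
  -> R2 @ bar 2 tick 0 v(0, 1): F3/D4 M6 -> E3/B3 P5 similar
  -> R4 @ bar 3 tick 0 v(0, 1): D3/E4 M2 untreated
  -> R4 @ bar 4 tick 0 v(0, 2): C3/D4 M2 untreated
  -> R2 @ bar 5 tick 0 v(1, 2): A3/D4 P4 -> F4/C5 P5 similar
  -> R7 @ bar 5 tick 0 v(2,): D4->C5 leap 10st
  -> R1 @ bar 6 tick 0 v(1, 2): F4/C5 P5 -> G4/D5 P5 similar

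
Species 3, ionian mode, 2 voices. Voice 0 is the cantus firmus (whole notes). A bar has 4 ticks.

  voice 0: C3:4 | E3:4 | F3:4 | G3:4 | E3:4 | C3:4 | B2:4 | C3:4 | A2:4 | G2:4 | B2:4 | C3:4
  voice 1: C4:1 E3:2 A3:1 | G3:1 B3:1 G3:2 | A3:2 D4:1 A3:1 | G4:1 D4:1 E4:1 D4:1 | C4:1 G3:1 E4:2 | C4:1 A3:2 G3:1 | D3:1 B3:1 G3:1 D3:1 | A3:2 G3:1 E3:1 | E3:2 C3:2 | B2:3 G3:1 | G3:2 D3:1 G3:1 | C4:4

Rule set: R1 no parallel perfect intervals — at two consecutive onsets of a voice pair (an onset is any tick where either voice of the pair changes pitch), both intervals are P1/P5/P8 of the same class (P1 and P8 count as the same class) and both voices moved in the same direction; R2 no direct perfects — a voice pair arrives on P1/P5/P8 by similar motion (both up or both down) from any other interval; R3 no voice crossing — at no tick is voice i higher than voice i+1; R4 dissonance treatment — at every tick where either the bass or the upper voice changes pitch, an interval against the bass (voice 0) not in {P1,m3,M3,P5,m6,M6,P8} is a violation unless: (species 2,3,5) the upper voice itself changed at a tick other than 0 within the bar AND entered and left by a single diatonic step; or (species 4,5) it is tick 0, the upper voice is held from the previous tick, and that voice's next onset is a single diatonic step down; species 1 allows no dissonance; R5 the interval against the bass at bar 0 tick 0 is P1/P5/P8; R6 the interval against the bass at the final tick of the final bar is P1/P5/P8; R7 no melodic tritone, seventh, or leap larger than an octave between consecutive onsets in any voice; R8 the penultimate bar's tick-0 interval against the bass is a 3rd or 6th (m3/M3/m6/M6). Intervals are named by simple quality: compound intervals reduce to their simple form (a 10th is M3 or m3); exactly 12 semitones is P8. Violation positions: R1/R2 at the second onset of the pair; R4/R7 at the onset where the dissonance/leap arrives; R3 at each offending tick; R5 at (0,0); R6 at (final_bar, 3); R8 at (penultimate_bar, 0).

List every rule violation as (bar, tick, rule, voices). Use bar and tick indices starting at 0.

bar 0: v0=C3 v1=C4 downbeat P8
bar 1: v0=E3 v1=G3 downbeat m3
bar 2: v0=F3 v1=A3 downbeat M3
bar 3: v0=G3 v1=G4 downbeat P8
bar 4: v0=E3 v1=C4 downbeat m6
bar 5: v0=C3 v1=C4 downbeat P8
bar 6: v0=B2 v1=D3 downbeat m3
bar 7: v0=C3 v1=A3 downbeat M6
bar 8: v0=A2 v1=E3 downbeat P5
bar 9: v0=G2 v1=B2 downbeat M3
bar 10: v0=B2 v1=G3 downbeat m6
bar 11: v0=C3 v1=C4 downbeat P8
  -> R2 @ bar 3 tick 0 v(0, 1): F3/A3 M3 -> G3/G4 P8 similar
  -> R7 @ bar 3 tick 0 v(1,): A3->G4 leap 10st
  -> R1 @ bar 5 tick 0 v(0, 1): E3/E4 P8 -> C3/C4 P8 similar
  -> R2 @ bar 11 tick 0 v(0, 1): B2/G3 m6 -> C3/C4 P8 similar

(3, 0, R2, (0, 1))
(3, 0, R7, (1,))
(5, 0, R1, (0, 1))
(11, 0, R2, (0, 1))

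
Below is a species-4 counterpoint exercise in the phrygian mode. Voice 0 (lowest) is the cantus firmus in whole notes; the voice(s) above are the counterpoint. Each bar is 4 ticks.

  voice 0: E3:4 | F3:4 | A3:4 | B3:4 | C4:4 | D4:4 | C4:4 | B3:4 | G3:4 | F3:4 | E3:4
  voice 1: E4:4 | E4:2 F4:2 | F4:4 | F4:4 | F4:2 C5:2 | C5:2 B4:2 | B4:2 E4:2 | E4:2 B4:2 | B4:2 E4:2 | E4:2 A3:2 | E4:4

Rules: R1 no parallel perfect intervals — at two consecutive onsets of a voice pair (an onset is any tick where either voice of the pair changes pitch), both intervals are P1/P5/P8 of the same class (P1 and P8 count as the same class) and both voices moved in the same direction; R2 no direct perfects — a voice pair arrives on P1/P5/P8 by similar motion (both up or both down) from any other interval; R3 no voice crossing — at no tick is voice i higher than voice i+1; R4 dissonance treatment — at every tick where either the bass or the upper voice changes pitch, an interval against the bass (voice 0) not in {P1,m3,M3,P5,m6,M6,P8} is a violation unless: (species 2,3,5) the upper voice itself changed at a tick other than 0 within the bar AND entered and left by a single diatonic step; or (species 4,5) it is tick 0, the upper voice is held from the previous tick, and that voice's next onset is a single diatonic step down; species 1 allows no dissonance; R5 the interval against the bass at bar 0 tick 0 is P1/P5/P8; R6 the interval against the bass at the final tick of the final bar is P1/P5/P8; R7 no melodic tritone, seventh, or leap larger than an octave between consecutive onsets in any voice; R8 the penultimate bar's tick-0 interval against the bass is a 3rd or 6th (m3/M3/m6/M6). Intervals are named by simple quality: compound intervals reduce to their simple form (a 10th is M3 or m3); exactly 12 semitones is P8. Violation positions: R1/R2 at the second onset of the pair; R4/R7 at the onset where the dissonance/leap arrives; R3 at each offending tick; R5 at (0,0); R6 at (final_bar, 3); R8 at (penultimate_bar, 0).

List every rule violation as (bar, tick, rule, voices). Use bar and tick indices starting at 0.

(1, 0, R4, (0, 1))
(3, 0, R4, (0, 1))
(4, 0, R4, (0, 1))
(6, 0, R4, (0, 1))
(7, 0, R4, (0, 1))
(9, 0, R4, (0, 1))
(9, 0, R8, (0, 1))

bar 0: v0=E3 v1=E4 downbeat P8
bar 1: v0=F3 v1=E4 downbeat M7
bar 2: v0=A3 v1=F4 downbeat m6
bar 3: v0=B3 v1=F4 downbeat TT
bar 4: v0=C4 v1=F4 downbeat P4
bar 5: v0=D4 v1=C5 downbeat m7
bar 6: v0=C4 v1=B4 downbeat M7
bar 7: v0=B3 v1=E4 downbeat P4
bar 8: v0=G3 v1=B4 downbeat M3
bar 9: v0=F3 v1=E4 downbeat M7
bar 10: v0=E3 v1=E4 downbeat P8
  -> R4 @ bar 1 tick 0 v(0, 1): F3/E4 M7 untreated
  -> R4 @ bar 3 tick 0 v(0, 1): B3/F4 TT untreated
  -> R4 @ bar 4 tick 0 v(0, 1): C4/F4 P4 untreated
  -> R4 @ bar 6 tick 0 v(0, 1): C4/B4 M7 untreated
  -> R4 @ bar 7 tick 0 v(0, 1): B3/E4 P4 untreated
  -> R4 @ bar 9 tick 0 v(0, 1): F3/E4 M7 untreated
  -> R8 @ bar 9 tick 0 v(0, 1): penult M7 not 3rd/6th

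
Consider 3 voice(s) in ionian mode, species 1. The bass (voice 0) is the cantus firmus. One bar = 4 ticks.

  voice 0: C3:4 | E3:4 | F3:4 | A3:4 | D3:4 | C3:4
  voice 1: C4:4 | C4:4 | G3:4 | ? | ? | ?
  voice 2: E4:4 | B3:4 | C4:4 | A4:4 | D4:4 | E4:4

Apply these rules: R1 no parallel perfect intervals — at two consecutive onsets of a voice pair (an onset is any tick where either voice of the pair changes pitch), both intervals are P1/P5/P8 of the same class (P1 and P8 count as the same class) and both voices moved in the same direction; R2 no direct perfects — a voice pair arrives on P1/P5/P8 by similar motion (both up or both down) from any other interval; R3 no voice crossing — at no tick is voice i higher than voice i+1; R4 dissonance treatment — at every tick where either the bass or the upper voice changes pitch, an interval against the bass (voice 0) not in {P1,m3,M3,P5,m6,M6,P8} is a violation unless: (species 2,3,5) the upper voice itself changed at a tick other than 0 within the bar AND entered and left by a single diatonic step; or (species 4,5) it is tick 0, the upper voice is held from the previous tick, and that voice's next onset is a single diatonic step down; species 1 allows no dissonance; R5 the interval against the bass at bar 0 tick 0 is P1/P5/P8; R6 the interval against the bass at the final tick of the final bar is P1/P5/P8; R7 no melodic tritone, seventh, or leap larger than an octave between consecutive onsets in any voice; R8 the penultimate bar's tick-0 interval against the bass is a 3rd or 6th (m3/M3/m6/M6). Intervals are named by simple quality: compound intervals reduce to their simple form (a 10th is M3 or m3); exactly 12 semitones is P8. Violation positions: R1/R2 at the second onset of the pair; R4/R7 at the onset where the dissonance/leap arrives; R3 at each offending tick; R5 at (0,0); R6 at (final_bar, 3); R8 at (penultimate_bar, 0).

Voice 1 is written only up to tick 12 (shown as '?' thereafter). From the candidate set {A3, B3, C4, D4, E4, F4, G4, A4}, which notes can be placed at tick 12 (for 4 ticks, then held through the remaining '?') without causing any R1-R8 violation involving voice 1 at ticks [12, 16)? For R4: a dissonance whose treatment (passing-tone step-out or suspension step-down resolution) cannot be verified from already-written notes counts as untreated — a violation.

A3: violates R2
B3: violates R4
C4: legal
D4: violates R2,R4
E4: violates R2
F4: violates R7
G4: violates R4
A4: violates R2,R7

{C4}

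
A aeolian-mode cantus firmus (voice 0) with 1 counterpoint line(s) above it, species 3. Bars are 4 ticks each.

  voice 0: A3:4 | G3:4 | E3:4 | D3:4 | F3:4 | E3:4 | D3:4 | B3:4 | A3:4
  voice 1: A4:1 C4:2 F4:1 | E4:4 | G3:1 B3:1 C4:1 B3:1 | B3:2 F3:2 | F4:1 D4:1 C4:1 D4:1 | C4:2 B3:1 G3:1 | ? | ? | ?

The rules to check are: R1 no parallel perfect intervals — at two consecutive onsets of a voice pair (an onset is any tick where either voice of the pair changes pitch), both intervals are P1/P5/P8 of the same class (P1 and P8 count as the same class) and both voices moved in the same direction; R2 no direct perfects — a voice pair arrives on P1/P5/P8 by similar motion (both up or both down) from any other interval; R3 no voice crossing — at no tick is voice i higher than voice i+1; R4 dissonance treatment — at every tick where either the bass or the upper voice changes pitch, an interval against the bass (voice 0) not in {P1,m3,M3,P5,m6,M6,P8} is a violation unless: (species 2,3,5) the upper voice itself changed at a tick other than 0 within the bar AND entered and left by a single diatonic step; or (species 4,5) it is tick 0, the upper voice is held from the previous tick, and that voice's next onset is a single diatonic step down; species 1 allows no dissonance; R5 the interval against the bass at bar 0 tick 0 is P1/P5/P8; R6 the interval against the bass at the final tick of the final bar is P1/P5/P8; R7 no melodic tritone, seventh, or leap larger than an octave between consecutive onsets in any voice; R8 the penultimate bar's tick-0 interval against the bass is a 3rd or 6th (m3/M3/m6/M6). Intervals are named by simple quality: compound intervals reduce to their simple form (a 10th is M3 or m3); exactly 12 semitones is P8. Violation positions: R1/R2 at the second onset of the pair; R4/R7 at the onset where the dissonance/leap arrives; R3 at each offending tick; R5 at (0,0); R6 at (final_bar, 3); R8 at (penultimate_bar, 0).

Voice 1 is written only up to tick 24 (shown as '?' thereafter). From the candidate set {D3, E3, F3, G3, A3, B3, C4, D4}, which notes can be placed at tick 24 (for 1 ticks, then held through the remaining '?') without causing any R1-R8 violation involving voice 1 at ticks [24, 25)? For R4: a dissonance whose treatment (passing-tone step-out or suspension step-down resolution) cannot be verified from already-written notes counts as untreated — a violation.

D3: violates R2
E3: violates R4
F3: legal
G3: violates R4
A3: legal
B3: legal
C4: violates R4
D4: legal

{A3, B3, D4, F3}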